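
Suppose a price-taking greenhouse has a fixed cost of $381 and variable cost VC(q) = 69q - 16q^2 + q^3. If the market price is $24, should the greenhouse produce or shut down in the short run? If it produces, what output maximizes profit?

Produce at q = 9

From TC, MC = TC'(q) = 69 - 32q + 3q^2 and AVC = VC/q = 69 - 16q + q^2.
The AVC parabola has its vertex at q = 16/2 = 8, where AVC = 69 - 16·8 + 8^2 = $5.
Because $24 ≥ $5, revenue can cover variable cost; the firm operates.
Solving P = MC: 45 - 32q + 3q^2 = 0 ⇒ q = 5/3 or 9. On the upward-sloping branch, q* = 9.
Check: AVC at q = 9 is $6 ≤ P, so revenue covers variable cost.
Profit = P·q − TC = 24·9 − 435 = -$219, a loss, but smaller than the $381 fixed cost the firm would lose by shutting down.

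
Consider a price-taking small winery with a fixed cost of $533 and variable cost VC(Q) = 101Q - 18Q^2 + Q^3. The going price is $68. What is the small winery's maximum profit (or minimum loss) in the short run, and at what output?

Profit = -$49 at Q = 11

AVC = 101 - 18Q + Q^2 has its minimum $20 at Q = 9; price $68 clears that bar, so the firm operates.
MC = 101 - 36Q + 3Q^2. Setting P = MC and taking the root on the rising branch gives Q* = 11.
TR = 68·11 = 748. TC = 533 + 264 = 797. Profit = 748 − 797 = -$49.
That loss of $49 beats the $533 the firm would lose by shutting down; producing recovers $484 of fixed cost.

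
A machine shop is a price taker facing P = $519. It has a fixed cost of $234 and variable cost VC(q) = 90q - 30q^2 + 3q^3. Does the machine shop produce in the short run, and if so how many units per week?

Produce at q = 11

Variable cost is VC = 90q - 30q^2 + 3q^3, so AVC = VC/q = 90 - 30q + 3q^2 and MC = dTC/dq = 90 - 60q + 9q^2.
AVC hits its minimum where MC = AVC, at q = 5, giving min AVC = 90 - 30·5 + 3·5^2 = $15.
Since P = $519 ≥ min AVC = $15, price covers variable cost and the firm should produce.
Solving P = MC: -429 - 60q + 9q^2 = 0 ⇒ q = -13/3 or 11. On the upward-sloping branch, q* = 11.
Check: AVC at q = 11 is $123 ≤ P, so revenue covers variable cost.
Profit = P·q − TC = 519·11 − 1587 = $4122.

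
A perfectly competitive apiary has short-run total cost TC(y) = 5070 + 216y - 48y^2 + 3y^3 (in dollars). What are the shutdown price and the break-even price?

AVC = 216 - 48y + 3y^2; minimized at y = 8, giving min AVC = $24. That is the shutdown price.
ATC = 5070/y + 216 - 48y + 3y^2. Setting dATC/dy = −5070/y^2 − 48 + 6y = 0 gives y = 13 (since 6·13^3 − 48·13^2 = 5070).
min ATC = 5070/13 + 216 − 48·13 + 3·13^2 = $489. That is the break-even price.
Between these two prices the firm operates at a loss; above $489 it earns a profit.

Shutdown price = $24; break-even price = $489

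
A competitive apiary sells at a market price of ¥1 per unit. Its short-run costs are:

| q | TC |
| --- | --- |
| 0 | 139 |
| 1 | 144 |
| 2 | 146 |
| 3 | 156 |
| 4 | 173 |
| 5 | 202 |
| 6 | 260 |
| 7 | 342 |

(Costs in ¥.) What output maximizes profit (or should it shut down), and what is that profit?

q = 0 (shut down); profit = -¥139

Tabulate TR − TC: q=0: -139; q=1: -143; q=2: -144; q=3: -153; q=4: -169; q=5: -197; q=6: -254; q=7: -335.
Profit is highest at q = 0. Equivalently, the lowest AVC in the table is 7/2 ≈ ¥3.50 at q = 2, and P = ¥1 falls below it — price never covers variable cost, so the firm shuts down and loses only its fixed cost.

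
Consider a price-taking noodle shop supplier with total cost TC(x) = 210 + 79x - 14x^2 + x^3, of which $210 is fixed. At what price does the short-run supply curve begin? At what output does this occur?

$30 per unit, at x = 7

Short-run supply begins at min AVC. From VC = 79x - 14x^2 + x^3, AVC = 79 - 14x + x^2.
dAVC/dx = -14 + 2x = 0 gives x = 7. min AVC = 79 - 14·7 + 7^2 = 30.
For P < $30 the firm produces nothing.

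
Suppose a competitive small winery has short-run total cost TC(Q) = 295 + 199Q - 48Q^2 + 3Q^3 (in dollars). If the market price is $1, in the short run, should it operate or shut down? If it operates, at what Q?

Strip out fixed cost: VC = 199Q - 48Q^2 + 3Q^3. Then AVC = 199 - 48Q + 3Q^2 and MC = 199 - 96Q + 9Q^2.
AVC hits its minimum where MC = AVC, at Q = 8, giving min AVC = 199 - 48·8 + 3·8^2 = $7.
With P < min AVC ($1 < $7), every unit sold adds to the loss.
Shutting down limits the loss to fixed cost, $295.

Shut down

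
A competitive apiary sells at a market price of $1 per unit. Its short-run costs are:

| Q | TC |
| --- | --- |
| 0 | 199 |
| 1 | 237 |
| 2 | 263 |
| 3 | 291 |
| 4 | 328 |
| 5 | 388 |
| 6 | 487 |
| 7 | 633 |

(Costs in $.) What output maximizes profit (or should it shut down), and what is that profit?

Q = 0 (shut down); profit = -$199

Compute π = P·Q − TC at each output: Q=0: -199; Q=1: -236; Q=2: -261; Q=3: -288; Q=4: -324; Q=5: -383; Q=6: -481; Q=7: -626.
Profit is highest at Q = 0. Equivalently, the lowest AVC in the table is 92/3 ≈ $30.67 at Q = 3, and P = $1 falls below it — price never covers variable cost, so the firm shuts down and loses only its fixed cost.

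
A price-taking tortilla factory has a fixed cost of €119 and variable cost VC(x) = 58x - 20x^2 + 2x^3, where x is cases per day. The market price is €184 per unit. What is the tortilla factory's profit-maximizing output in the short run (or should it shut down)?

Produce at x = 9

Strip out fixed cost: VC = 58x - 20x^2 + 2x^3. Then AVC = 58 - 20x + 2x^2 and MC = 58 - 40x + 6x^2.
AVC is minimized where dAVC/dx = -20 + 4x = 0, at x = 5; min AVC = 58 - 20·5 + 2·5^2 = €8.
Since P = €184 ≥ min AVC = €8, price covers variable cost and the firm should produce.
Set P = MC: 184 = 58 - 40x + 6x^2 → -126 - 40x + 6x^2 = 0. The roots are x = -7/3 and x = 9; the profit-maximizing output is on the rising part of MC, so x* = 9.
Check: AVC at x = 9 is €40 ≤ P, so revenue covers variable cost.
Profit = P·x − TC = 184·9 − 479 = €1177.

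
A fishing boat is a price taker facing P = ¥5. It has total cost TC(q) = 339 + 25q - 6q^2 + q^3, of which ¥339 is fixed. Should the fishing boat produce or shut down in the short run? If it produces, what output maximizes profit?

From TC, MC = TC'(q) = 25 - 12q + 3q^2 and AVC = VC/q = 25 - 6q + q^2.
AVC hits its minimum where MC = AVC, at q = 3, giving min AVC = 25 - 6·3 + 3^2 = ¥16.
P = ¥5 lies below min AVC = ¥16; no output level covers variable cost.
The firm minimizes its loss by shutting down and losing only its fixed cost of ¥339.

Shut down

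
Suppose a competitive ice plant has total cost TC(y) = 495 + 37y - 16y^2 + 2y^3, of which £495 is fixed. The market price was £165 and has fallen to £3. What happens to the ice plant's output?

MC = 37 - 32y + 6y^2; the shutdown threshold is min AVC = £5 (at y = 4).
With P = £165 above the shutdown price, P = MC gives y = 8.
At P = £3 < min AVC = £5, price no longer covers variable cost at any output, so the firm shuts down: y = 0.

Output falls from 8 to 0 (the firm shuts down)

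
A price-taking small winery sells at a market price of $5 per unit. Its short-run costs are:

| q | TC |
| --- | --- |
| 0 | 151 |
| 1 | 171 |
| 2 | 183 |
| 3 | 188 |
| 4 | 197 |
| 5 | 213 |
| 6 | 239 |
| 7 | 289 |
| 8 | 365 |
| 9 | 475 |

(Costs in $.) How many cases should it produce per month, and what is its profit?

q = 0 (shut down); profit = -$151

Profit at each row (π = 5q − TC): q=0: -151; q=1: -166; q=2: -173; q=3: -173; q=4: -177; q=5: -188; q=6: -209; q=7: -254; q=8: -325; q=9: -430.
Profit is highest at q = 0. Equivalently, the lowest AVC in the table is 46/4 ≈ $11.50 at q = 4, and P = $5 falls below it — price never covers variable cost, so the firm shuts down and loses only its fixed cost.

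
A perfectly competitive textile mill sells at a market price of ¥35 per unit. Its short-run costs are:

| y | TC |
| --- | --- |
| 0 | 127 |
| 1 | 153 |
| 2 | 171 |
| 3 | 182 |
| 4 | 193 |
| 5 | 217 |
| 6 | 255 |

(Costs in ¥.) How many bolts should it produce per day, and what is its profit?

y = 5; profit = -¥42

Compute π = P·y − TC at each output: y=0: -127; y=1: -118; y=2: -101; y=3: -77; y=4: -53; y=5: -42; y=6: -45.
Profit is maximized at y = 5. AVC there is 90/5 = ¥18 ≤ P, so producing beats shutting down (which would give -¥127).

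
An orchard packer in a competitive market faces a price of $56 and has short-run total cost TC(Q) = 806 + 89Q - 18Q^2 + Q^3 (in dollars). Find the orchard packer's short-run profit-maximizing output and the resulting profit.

Profit = -$322 at Q = 11

AVC = 89 - 18Q + Q^2; min AVC = $8 at Q = 9. Since P = $56 ≥ min AVC, the firm produces.
With MC = 89 - 36Q + 3Q^2, P = MC on the upward-sloping part at Q* = 11.
TR = 56·11 = 616. TC = 806 + 132 = 938. Profit = 616 − 938 = -$322.
That loss of $322 beats the $806 the firm would lose by shutting down; producing recovers $484 of fixed cost.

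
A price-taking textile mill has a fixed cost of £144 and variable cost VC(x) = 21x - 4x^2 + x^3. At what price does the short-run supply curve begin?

Short-run supply begins at min AVC. From VC = 21x - 4x^2 + x^3, AVC = 21 - 4x + x^2.
At the minimum of AVC, MC = AVC. MC = 21 - 8x + 3x^2; setting MC = AVC gives 2x^2 - 4x = 0, so x = 2. min AVC = 17.
The firm shuts down for any P below £17.

£17 per unit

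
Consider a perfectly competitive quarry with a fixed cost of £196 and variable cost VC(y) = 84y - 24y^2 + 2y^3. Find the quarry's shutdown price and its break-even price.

AVC = 84 - 24y + 2y^2; minimized at y = 6, giving min AVC = £12. That is the shutdown price.
ATC = 196/y + 84 - 24y + 2y^2. Setting dATC/dy = −196/y^2 − 24 + 4y = 0 gives y = 7 (since 4·7^3 − 24·7^2 = 196).
min ATC = 196/7 + 84 − 24·7 + 2·7^2 = £42. That is the break-even price.
Between these two prices the firm operates at a loss; above £42 it earns a profit.

Shutdown price = £12; break-even price = £42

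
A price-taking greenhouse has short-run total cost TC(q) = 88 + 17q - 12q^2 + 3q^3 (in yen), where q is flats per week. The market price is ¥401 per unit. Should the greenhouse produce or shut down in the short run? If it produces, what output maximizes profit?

From TC, MC = TC'(q) = 17 - 24q + 9q^2 and AVC = VC/q = 17 - 12q + 3q^2.
The AVC parabola has its vertex at q = 12/6 = 2, where AVC = 17 - 12·2 + 3·2^2 = ¥5.
P = ¥401 exceeds min AVC = ¥5, so the firm stays open.
Solving P = MC: -384 - 24q + 9q^2 = 0 ⇒ q = -16/3 or 8. On the upward-sloping branch, q* = 8.
Check: AVC at q = 8 is ¥113 ≤ P, so revenue covers variable cost.
Profit = P·q − TC = 401·8 − 992 = ¥2216.

Produce at q = 8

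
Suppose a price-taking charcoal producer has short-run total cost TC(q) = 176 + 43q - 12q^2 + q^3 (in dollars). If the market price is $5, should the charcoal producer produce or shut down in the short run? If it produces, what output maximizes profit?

Strip out fixed cost: VC = 43q - 12q^2 + q^3. Then AVC = 43 - 12q + q^2 and MC = 43 - 24q + 3q^2.
AVC hits its minimum where MC = AVC, at q = 6, giving min AVC = 43 - 12·6 + 6^2 = $7.
With P < min AVC ($5 < $7), every unit sold adds to the loss.
Shutting down limits the loss to fixed cost, $176.

Shut down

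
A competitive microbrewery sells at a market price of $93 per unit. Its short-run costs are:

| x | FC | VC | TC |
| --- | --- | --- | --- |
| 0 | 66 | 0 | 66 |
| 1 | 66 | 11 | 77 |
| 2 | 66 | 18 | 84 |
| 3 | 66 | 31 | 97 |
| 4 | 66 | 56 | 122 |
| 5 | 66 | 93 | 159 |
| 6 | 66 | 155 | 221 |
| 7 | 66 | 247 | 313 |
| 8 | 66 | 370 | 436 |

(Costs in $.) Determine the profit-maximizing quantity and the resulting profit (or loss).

Compute π = P·x − TC at each output: x=0: -66; x=1: 16; x=2: 102; x=3: 182; x=4: 250; x=5: 306; x=6: 337; x=7: 338; x=8: 308.
Profit is maximized at x = 7. AVC there is 247/7 = $35.29 ≤ P, so producing beats shutting down (which would give -$66).

x = 7; profit = $338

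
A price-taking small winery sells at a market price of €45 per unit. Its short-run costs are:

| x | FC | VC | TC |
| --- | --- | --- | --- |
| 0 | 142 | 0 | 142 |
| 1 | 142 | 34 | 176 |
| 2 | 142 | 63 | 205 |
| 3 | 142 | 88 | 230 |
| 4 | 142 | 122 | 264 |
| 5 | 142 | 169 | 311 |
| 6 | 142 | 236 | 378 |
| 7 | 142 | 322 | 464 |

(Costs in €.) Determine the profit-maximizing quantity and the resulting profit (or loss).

Tabulate TR − TC: x=0: -142; x=1: -131; x=2: -115; x=3: -95; x=4: -84; x=5: -86; x=6: -108; x=7: -149.
Profit is maximized at x = 4. AVC there is 122/4 = €30.50 ≤ P, so producing beats shutting down (which would give -€142).

x = 4; profit = -€84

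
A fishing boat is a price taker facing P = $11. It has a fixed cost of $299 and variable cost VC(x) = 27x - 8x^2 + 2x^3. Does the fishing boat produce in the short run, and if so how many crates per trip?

Shut down

Variable cost is VC = 27x - 8x^2 + 2x^3, so AVC = VC/x = 27 - 8x + 2x^2 and MC = dTC/dx = 27 - 16x + 6x^2.
AVC hits its minimum where MC = AVC, at x = 2, giving min AVC = 27 - 8·2 + 2·2^2 = $19.
Since P = $11 < min AVC = $19, price fails to cover variable cost at any output.
Shutting down limits the loss to fixed cost, $299.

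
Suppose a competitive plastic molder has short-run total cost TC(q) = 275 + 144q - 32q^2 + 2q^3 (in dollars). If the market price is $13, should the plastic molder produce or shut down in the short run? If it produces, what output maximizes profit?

Shut down

From TC, MC = TC'(q) = 144 - 64q + 6q^2 and AVC = VC/q = 144 - 32q + 2q^2.
The AVC parabola has its vertex at q = 32/4 = 8, where AVC = 144 - 32·8 + 2·8^2 = $16.
With P < min AVC ($13 < $16), every unit sold adds to the loss.
The firm minimizes its loss by shutting down and losing only its fixed cost of $275.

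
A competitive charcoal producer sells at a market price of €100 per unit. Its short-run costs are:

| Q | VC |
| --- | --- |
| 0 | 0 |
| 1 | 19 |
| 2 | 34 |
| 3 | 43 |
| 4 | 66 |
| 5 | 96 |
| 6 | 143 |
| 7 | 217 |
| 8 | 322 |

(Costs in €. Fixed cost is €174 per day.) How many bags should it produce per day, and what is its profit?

Q = 7; profit = €309

Compute π = P·Q − TC at each output: Q=0: -174; Q=1: -93; Q=2: -8; Q=3: 83; Q=4: 160; Q=5: 230; Q=6: 283; Q=7: 309; Q=8: 304.
Profit is maximized at Q = 7. AVC there is 217/7 = €31 ≤ P, so producing beats shutting down (which would give -€174).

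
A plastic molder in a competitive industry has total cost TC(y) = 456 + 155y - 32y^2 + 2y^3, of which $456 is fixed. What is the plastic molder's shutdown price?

$27 per unit

The firm shuts down when price falls below the minimum of average variable cost. AVC = VC/y = 155 - 32y + 2y^2.
At the minimum of AVC, MC = AVC. MC = 155 - 64y + 6y^2; setting MC = AVC gives 4y^2 - 32y = 0, so y = 8. min AVC = 27.
So the shutdown price is $27.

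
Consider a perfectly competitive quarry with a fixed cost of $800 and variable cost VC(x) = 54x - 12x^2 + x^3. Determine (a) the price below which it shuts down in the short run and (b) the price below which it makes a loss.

Shutdown price = $18; break-even price = $114

Shutdown price = min AVC. AVC = 54 - 12x + x^2, with vertex at x = 6 and minimum $18.
ATC = 800/x + 54 - 12x + x^2. Setting dATC/dx = −800/x^2 − 12 + 2x = 0 gives x = 10 (since 2·10^3 − 12·10^2 = 800).
min ATC = 800/10 + 54 − 12·10 + 10^2 = $114. That is the break-even price.
Between these two prices the firm operates at a loss; above $114 it earns a profit.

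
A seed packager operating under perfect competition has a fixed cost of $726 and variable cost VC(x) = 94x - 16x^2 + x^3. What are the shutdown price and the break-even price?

Shutdown price = $30; break-even price = $105

AVC = 94 - 16x + x^2; minimized at x = 8, giving min AVC = $30. That is the shutdown price.
ATC = 726/x + 94 - 16x + x^2. Setting dATC/dx = −726/x^2 − 16 + 2x = 0 gives x = 11 (since 2·11^3 − 16·11^2 = 726).
min ATC = 726/11 + 94 − 16·11 + 11^2 = $105. That is the break-even price.
Between these two prices the firm operates at a loss; above $105 it earns a profit.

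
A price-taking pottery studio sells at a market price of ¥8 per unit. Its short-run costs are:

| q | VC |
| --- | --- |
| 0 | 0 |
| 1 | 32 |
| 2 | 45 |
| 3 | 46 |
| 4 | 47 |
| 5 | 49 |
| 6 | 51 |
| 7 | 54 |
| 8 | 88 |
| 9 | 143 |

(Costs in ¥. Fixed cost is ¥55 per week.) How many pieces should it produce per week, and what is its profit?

Tabulate TR − TC: q=0: -55; q=1: -79; q=2: -84; q=3: -77; q=4: -70; q=5: -64; q=6: -58; q=7: -53; q=8: -79; q=9: -126.
Profit is maximized at q = 7. AVC there is 54/7 = ¥7.71 ≤ P, so producing beats shutting down (which would give -¥55).

q = 7; profit = -¥53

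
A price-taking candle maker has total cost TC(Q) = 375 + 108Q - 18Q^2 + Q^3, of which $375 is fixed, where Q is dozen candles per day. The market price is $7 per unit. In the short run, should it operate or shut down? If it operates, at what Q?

Shut down

From TC, MC = TC'(Q) = 108 - 36Q + 3Q^2 and AVC = VC/Q = 108 - 18Q + Q^2.
The AVC parabola has its vertex at Q = 18/2 = 9, where AVC = 108 - 18·9 + 9^2 = $27.
Since P = $7 < min AVC = $27, price fails to cover variable cost at any output.
The firm minimizes its loss by shutting down and losing only its fixed cost of $375.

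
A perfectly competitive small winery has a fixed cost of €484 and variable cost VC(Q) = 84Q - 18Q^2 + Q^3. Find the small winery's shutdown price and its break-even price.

Shutdown price = €3; break-even price = €51

Shutdown price = min AVC. AVC = 84 - 18Q + Q^2, with vertex at Q = 9 and minimum €3.
ATC = 484/Q + 84 - 18Q + Q^2. Setting dATC/dQ = −484/Q^2 − 18 + 2Q = 0 gives Q = 11 (since 2·11^3 − 18·11^2 = 484).
min ATC = 484/11 + 84 − 18·11 + 11^2 = €51. That is the break-even price.
For €3 ≤ P < €51 the firm produces at a loss; below €3 it shuts down.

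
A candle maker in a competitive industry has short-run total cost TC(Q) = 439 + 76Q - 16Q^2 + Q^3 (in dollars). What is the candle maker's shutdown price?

$12 per unit

The shutdown price is the minimum of AVC. VC = 76Q - 16Q^2 + Q^3, so AVC = 76 - 16Q + Q^2.
At the minimum of AVC, MC = AVC. MC = 76 - 32Q + 3Q^2; setting MC = AVC gives 2Q^2 - 16Q = 0, so Q = 8. min AVC = 12.
So the shutdown price is $12.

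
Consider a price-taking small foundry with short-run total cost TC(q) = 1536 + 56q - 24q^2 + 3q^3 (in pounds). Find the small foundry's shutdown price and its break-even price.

Shutdown price = min AVC. AVC = 56 - 24q + 3q^2, with vertex at q = 4 and minimum £8.
ATC = 1536/q + 56 - 24q + 3q^2. Setting dATC/dq = −1536/q^2 − 24 + 6q = 0 gives q = 8 (since 6·8^3 − 24·8^2 = 1536).
min ATC = 1536/8 + 56 − 24·8 + 3·8^2 = £248. That is the break-even price.
Between these two prices the firm operates at a loss; above £248 it earns a profit.

Shutdown price = £8; break-even price = £248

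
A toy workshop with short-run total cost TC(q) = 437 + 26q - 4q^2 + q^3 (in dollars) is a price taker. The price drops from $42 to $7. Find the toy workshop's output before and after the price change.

Output falls from 4 to 0 (the firm shuts down)

AVC = 26 - 4q + q^2, minimized at q = 2 where min AVC = $22. MC = 26 - 8q + 3q^2.
At P = $42 ≥ min AVC, set P = MC on the rising branch: q = 4.
At P = $7 < min AVC = $22, price no longer covers variable cost at any output, so the firm shuts down: q = 0.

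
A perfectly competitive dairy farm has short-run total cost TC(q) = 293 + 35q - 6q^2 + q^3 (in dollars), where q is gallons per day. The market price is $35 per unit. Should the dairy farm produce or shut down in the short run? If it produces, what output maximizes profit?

From TC, MC = TC'(q) = 35 - 12q + 3q^2 and AVC = VC/q = 35 - 6q + q^2.
AVC hits its minimum where MC = AVC, at q = 3, giving min AVC = 35 - 6·3 + 3^2 = $26.
P = $35 exceeds min AVC = $26, so the firm stays open.
P = MC gives -12q + 3q^2 = 0, with roots 0 and 4. Take the larger (rising MC): q* = 4.
Check: AVC at q = 4 is $27 ≤ P, so revenue covers variable cost.
Profit = P·q − TC = 35·4 − 401 = -$261, a loss, but smaller than the $293 fixed cost the firm would lose by shutting down.

Produce at q = 4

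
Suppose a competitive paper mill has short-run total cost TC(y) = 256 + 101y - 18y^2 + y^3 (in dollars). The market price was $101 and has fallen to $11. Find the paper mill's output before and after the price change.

Output falls from 12 to 0 (the firm shuts down)

MC = 101 - 36y + 3y^2; the shutdown threshold is min AVC = $20 (at y = 9).
With P = $101 above the shutdown price, P = MC gives y = 12.
At P = $11 < min AVC = $20, price no longer covers variable cost at any output, so the firm shuts down: y = 0.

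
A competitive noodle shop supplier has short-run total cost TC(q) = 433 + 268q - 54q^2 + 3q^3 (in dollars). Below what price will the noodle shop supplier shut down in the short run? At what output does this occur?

$25 per unit, at q = 9

The shutdown price is the minimum of AVC. VC = 268q - 54q^2 + 3q^3, so AVC = 268 - 54q + 3q^2.
dAVC/dq = -54 + 6q = 0 gives q = 9. min AVC = 268 - 54·9 + 3·9^2 = 25.
For P < $25 the firm produces nothing.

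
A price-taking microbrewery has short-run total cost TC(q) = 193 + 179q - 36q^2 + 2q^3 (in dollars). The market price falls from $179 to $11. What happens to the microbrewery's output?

Output falls from 12 to 0 (the firm shuts down)

AVC = 179 - 36q + 2q^2, minimized at q = 9 where min AVC = $17. MC = 179 - 72q + 6q^2.
With P = $179 above the shutdown price, P = MC gives q = 12.
At P = $11 < min AVC = $17, price no longer covers variable cost at any output, so the firm shuts down: q = 0.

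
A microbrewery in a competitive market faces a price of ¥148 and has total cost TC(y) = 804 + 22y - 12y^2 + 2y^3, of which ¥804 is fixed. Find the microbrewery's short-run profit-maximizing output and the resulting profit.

Profit = -¥20 at y = 7

AVC = 22 - 12y + 2y^2 has its minimum ¥4 at y = 3; price ¥148 clears that bar, so the firm operates.
MC = 22 - 24y + 6y^2. Setting P = MC and taking the root on the rising branch gives y* = 7.
TR = 148·7 = 1036. TC = 804 + 252 = 1056. Profit = 1036 − 1056 = -¥20.
By producing, the firm covers all variable cost plus ¥784 of fixed cost; shutting down would lose the full ¥804.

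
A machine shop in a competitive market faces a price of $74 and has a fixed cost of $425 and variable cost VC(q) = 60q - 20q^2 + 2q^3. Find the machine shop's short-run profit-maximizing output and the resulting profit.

AVC = 60 - 20q + 2q^2; min AVC = $10 at q = 5. Since P = $74 ≥ min AVC, the firm produces.
With MC = 60 - 40q + 6q^2, P = MC on the upward-sloping part at q* = 7.
TR = 74·7 = 518. TC = 425 + 126 = 551. Profit = 518 − 551 = -$33.
Shutting down would mean losing the fixed cost of $425, so operating at a loss of $33 is better by $392.

Profit = -$33 at q = 7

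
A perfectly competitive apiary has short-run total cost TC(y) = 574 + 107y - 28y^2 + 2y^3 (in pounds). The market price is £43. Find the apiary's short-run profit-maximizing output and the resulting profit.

Profit = -£318 at y = 8

AVC = 107 - 28y + 2y^2; min AVC = £9 at y = 7. Since P = £43 ≥ min AVC, the firm produces.
With MC = 107 - 56y + 6y^2, P = MC on the upward-sloping part at y* = 8.
TR = 43·8 = 344. TC = 574 + 88 = 662. Profit = 344 − 662 = -£318.
That loss of £318 beats the £574 the firm would lose by shutting down; producing recovers £256 of fixed cost.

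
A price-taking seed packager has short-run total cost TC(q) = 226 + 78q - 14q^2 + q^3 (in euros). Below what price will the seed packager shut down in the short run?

The firm shuts down when price falls below the minimum of average variable cost. AVC = VC/q = 78 - 14q + q^2.
At the minimum of AVC, MC = AVC. MC = 78 - 28q + 3q^2; setting MC = AVC gives 2q^2 - 14q = 0, so q = 7. min AVC = 29.
The firm shuts down for any P below €29.

€29 per unit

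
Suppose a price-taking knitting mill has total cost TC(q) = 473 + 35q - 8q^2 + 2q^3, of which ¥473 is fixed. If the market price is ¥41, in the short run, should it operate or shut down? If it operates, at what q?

Produce at q = 3

Variable cost is VC = 35q - 8q^2 + 2q^3, so AVC = VC/q = 35 - 8q + 2q^2 and MC = dTC/dq = 35 - 16q + 6q^2.
The AVC parabola has its vertex at q = 8/4 = 2, where AVC = 35 - 8·2 + 2·2^2 = ¥27.
Because ¥41 ≥ ¥27, revenue can cover variable cost; the firm operates.
Solving P = MC: -6 - 16q + 6q^2 = 0 ⇒ q = -1/3 or 3. On the upward-sloping branch, q* = 3.
Check: AVC at q = 3 is ¥29 ≤ P, so revenue covers variable cost.
Profit = P·q − TC = 41·3 − 560 = -¥437, a loss, but smaller than the ¥473 fixed cost the firm would lose by shutting down.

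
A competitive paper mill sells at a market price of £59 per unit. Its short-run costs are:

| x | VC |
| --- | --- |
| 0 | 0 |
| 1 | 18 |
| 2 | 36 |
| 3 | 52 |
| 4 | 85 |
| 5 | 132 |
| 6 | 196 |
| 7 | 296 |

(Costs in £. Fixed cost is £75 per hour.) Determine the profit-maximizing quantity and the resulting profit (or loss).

Profit at each row (π = 59x − TC): x=0: -75; x=1: -34; x=2: 7; x=3: 50; x=4: 76; x=5: 88; x=6: 83; x=7: 42.
Profit is maximized at x = 5. AVC there is 132/5 = £26.40 ≤ P, so producing beats shutting down (which would give -£75).

x = 5; profit = £88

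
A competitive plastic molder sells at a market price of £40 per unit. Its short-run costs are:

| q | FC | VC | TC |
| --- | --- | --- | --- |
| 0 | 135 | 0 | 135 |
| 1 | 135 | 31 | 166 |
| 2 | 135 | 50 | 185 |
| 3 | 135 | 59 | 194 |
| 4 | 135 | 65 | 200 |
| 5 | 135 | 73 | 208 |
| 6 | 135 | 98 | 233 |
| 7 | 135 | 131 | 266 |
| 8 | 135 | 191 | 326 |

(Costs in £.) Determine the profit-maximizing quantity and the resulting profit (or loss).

Tabulate TR − TC: q=0: -135; q=1: -126; q=2: -105; q=3: -74; q=4: -40; q=5: -8; q=6: 7; q=7: 14; q=8: -6.
Profit is maximized at q = 7. AVC there is 131/7 = £18.71 ≤ P, so producing beats shutting down (which would give -£135).

q = 7; profit = £14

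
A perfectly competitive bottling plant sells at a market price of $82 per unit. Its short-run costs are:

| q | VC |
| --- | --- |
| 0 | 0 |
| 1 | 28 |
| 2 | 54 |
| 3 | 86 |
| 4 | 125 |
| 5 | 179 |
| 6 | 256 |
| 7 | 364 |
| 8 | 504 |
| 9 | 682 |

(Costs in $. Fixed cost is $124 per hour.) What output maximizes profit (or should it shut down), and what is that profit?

Tabulate TR − TC: q=0: -124; q=1: -70; q=2: -14; q=3: 36; q=4: 79; q=5: 107; q=6: 112; q=7: 86; q=8: 28; q=9: -68.
Profit is maximized at q = 6. AVC there is 256/6 = $42.67 ≤ P, so producing beats shutting down (which would give -$124).

q = 6; profit = $112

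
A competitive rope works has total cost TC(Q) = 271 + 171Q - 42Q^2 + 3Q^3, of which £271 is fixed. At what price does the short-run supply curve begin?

The shutdown price is the minimum of AVC. VC = 171Q - 42Q^2 + 3Q^3, so AVC = 171 - 42Q + 3Q^2.
At the minimum of AVC, MC = AVC. MC = 171 - 84Q + 9Q^2; setting MC = AVC gives 6Q^2 - 42Q = 0, so Q = 7. min AVC = 24.
The firm shuts down for any P below £24.

£24 per unit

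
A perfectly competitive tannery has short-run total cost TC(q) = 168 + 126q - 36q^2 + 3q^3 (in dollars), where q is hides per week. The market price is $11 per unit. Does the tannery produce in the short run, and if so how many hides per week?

Shut down

From TC, MC = TC'(q) = 126 - 72q + 9q^2 and AVC = VC/q = 126 - 36q + 3q^2.
AVC hits its minimum where MC = AVC, at q = 6, giving min AVC = 126 - 36·6 + 3·6^2 = $18.
With P < min AVC ($11 < $18), every unit sold adds to the loss.
Shutting down limits the loss to fixed cost, $168.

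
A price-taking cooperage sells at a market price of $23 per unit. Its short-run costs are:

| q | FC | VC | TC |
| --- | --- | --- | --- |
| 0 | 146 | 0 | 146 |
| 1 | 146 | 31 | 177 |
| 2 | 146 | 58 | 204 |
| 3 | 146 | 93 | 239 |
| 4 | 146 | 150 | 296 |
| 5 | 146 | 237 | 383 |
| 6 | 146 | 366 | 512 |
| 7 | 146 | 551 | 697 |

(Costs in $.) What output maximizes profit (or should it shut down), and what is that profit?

q = 0 (shut down); profit = -$146

Profit at each row (π = 23q − TC): q=0: -146; q=1: -154; q=2: -158; q=3: -170; q=4: -204; q=5: -268; q=6: -374; q=7: -536.
Profit is highest at q = 0. Equivalently, the lowest AVC in the table is 58/2 ≈ $29 at q = 2, and P = $23 falls below it — price never covers variable cost, so the firm shuts down and loses only its fixed cost.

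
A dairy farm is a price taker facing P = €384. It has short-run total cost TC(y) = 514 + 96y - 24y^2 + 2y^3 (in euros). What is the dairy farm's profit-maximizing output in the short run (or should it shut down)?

Produce at y = 12

From TC, MC = TC'(y) = 96 - 48y + 6y^2 and AVC = VC/y = 96 - 24y + 2y^2.
AVC hits its minimum where MC = AVC, at y = 6, giving min AVC = 96 - 24·6 + 2·6^2 = €24.
P = €384 exceeds min AVC = €24, so the firm stays open.
P = MC gives -288 - 48y + 6y^2 = 0, with roots -4 and 12. Take the larger (rising MC): y* = 12.
Check: AVC at y = 12 is €96 ≤ P, so revenue covers variable cost.
Profit = P·y − TC = 384·12 − 1666 = €2942.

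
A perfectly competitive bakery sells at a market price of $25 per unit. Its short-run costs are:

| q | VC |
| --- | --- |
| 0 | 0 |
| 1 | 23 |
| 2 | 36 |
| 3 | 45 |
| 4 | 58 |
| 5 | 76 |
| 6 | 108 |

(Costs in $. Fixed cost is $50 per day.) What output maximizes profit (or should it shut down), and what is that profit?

q = 5; profit = -$1

Profit at each row (π = 25q − TC): q=0: -50; q=1: -48; q=2: -36; q=3: -20; q=4: -8; q=5: -1; q=6: -8.
Profit is maximized at q = 5. AVC there is 76/5 = $15.20 ≤ P, so producing beats shutting down (which would give -$50).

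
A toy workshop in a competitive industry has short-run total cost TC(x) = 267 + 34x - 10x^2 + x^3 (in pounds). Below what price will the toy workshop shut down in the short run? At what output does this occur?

£9 per unit, at x = 5

The shutdown price is the minimum of AVC. VC = 34x - 10x^2 + x^3, so AVC = 34 - 10x + x^2.
At the minimum of AVC, MC = AVC. MC = 34 - 20x + 3x^2; setting MC = AVC gives 2x^2 - 10x = 0, so x = 5. min AVC = 9.
For P < £9 the firm produces nothing.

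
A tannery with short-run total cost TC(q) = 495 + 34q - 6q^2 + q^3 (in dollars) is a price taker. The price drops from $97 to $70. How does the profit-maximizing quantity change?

AVC = 34 - 6q + q^2, minimized at q = 3 where min AVC = $25. MC = 34 - 12q + 3q^2.
At P = $97 ≥ min AVC, set P = MC on the rising branch: q = 7.
At P = $70 ≥ min AVC, set P = MC: q = 6. The firm stays open but cuts output.

Output falls from 7 to 6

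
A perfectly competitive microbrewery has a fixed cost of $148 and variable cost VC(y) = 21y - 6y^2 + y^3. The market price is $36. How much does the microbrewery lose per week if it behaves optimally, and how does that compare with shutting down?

Profit = -$48 at y = 5

AVC = 21 - 6y + y^2 has its minimum $12 at y = 3; price $36 clears that bar, so the firm operates.
MC = 21 - 12y + 3y^2. Setting P = MC and taking the root on the rising branch gives y* = 5.
TR = 36·5 = 180. TC = 148 + 80 = 228. Profit = 180 − 228 = -$48.
By producing, the firm covers all variable cost plus $100 of fixed cost; shutting down would lose the full $148.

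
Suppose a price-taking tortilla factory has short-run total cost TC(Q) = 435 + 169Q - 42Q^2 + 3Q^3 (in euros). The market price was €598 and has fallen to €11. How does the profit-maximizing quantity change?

Output falls from 13 to 0 (the firm shuts down)

MC = 169 - 84Q + 9Q^2; the shutdown threshold is min AVC = €22 (at Q = 7).
With P = €598 above the shutdown price, P = MC gives Q = 13.
At P = €11 < min AVC = €22, price no longer covers variable cost at any output, so the firm shuts down: Q = 0.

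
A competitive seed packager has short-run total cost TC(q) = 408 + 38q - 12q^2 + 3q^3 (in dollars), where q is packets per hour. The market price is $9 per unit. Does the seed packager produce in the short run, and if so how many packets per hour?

Strip out fixed cost: VC = 38q - 12q^2 + 3q^3. Then AVC = 38 - 12q + 3q^2 and MC = 38 - 24q + 9q^2.
The AVC parabola has its vertex at q = 12/6 = 2, where AVC = 38 - 12·2 + 3·2^2 = $26.
With P < min AVC ($9 < $26), every unit sold adds to the loss.
The firm minimizes its loss by shutting down and losing only its fixed cost of $408.

Shut down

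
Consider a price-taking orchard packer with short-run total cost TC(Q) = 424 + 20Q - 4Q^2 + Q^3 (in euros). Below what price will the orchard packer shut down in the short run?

€16 per unit

Short-run supply begins at min AVC. From VC = 20Q - 4Q^2 + Q^3, AVC = 20 - 4Q + Q^2.
At the minimum of AVC, MC = AVC. MC = 20 - 8Q + 3Q^2; setting MC = AVC gives 2Q^2 - 4Q = 0, so Q = 2. min AVC = 16.
For P < €16 the firm produces nothing.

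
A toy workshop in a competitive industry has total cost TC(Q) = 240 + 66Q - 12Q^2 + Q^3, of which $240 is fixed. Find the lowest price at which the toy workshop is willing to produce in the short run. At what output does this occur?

$30 per unit, at Q = 6

The firm shuts down when price falls below the minimum of average variable cost. AVC = VC/Q = 66 - 12Q + Q^2.
dAVC/dQ = -12 + 2Q = 0 gives Q = 6. min AVC = 66 - 12·6 + 6^2 = 30.
So the shutdown price is $30.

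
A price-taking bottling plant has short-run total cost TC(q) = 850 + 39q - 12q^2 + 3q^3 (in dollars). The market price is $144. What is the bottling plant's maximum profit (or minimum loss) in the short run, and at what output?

Profit = -$400 at q = 5

AVC = 39 - 12q + 3q^2 has its minimum $27 at q = 2; price $144 clears that bar, so the firm operates.
MC = 39 - 24q + 9q^2. Setting P = MC and taking the root on the rising branch gives q* = 5.
TR = 144·5 = 720. TC = 850 + 270 = 1120. Profit = 720 − 1120 = -$400.
By producing, the firm covers all variable cost plus $450 of fixed cost; shutting down would lose the full $850.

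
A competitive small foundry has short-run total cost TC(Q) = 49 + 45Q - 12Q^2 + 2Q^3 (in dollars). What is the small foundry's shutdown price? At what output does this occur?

The firm shuts down when price falls below the minimum of average variable cost. AVC = VC/Q = 45 - 12Q + 2Q^2.
dAVC/dQ = -12 + 4Q = 0 gives Q = 3. min AVC = 45 - 12·3 + 2·3^2 = 27.
For P < $27 the firm produces nothing.

$27 per unit, at Q = 3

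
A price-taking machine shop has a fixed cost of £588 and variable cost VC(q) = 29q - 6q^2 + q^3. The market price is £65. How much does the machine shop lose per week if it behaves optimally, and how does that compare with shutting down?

AVC = 29 - 6q + q^2 has its minimum £20 at q = 3; price £65 clears that bar, so the firm operates.
With MC = 29 - 12q + 3q^2, P = MC on the upward-sloping part at q* = 6.
TR = 65·6 = 390. TC = 588 + 174 = 762. Profit = 390 − 762 = -£372.
Shutting down would mean losing the fixed cost of £588, so operating at a loss of £372 is better by £216.

Profit = -£372 at q = 6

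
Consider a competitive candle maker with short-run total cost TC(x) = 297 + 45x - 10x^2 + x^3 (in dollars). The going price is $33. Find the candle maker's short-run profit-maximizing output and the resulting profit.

Profit = -$225 at x = 6

AVC = 45 - 10x + x^2; min AVC = $20 at x = 5. Since P = $33 ≥ min AVC, the firm produces.
With MC = 45 - 20x + 3x^2, P = MC on the upward-sloping part at x* = 6.
TR = 33·6 = 198. TC = 297 + 126 = 423. Profit = 198 − 423 = -$225.
That loss of $225 beats the $297 the firm would lose by shutting down; producing recovers $72 of fixed cost.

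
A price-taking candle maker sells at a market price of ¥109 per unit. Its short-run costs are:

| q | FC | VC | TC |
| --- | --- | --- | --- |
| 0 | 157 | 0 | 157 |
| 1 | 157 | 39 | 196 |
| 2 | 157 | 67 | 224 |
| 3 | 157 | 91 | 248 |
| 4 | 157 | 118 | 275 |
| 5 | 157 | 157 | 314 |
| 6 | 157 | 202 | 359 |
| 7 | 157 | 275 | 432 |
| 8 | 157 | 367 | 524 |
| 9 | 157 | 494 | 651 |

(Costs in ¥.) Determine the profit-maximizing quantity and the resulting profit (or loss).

Profit at each row (π = 109q − TC): q=0: -157; q=1: -87; q=2: -6; q=3: 79; q=4: 161; q=5: 231; q=6: 295; q=7: 331; q=8: 348; q=9: 330.
Profit is maximized at q = 8. AVC there is 367/8 = ¥45.88 ≤ P, so producing beats shutting down (which would give -¥157).

q = 8; profit = ¥348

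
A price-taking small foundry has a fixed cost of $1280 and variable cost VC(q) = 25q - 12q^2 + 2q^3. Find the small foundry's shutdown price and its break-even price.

Shutdown price = min AVC. AVC = 25 - 12q + 2q^2, with vertex at q = 3 and minimum $7.
ATC = 1280/q + 25 - 12q + 2q^2. Setting dATC/dq = −1280/q^2 − 12 + 4q = 0 gives q = 8 (since 4·8^3 − 12·8^2 = 1280).
min ATC = 1280/8 + 25 − 12·8 + 2·8^2 = $217. That is the break-even price.
For $7 ≤ P < $217 the firm produces at a loss; below $7 it shuts down.

Shutdown price = $7; break-even price = $217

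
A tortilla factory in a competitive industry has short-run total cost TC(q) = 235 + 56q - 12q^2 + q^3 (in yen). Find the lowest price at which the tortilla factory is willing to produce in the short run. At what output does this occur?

¥20 per unit, at q = 6

The shutdown price is the minimum of AVC. VC = 56q - 12q^2 + q^3, so AVC = 56 - 12q + q^2.
dAVC/dq = -12 + 2q = 0 gives q = 6. min AVC = 56 - 12·6 + 6^2 = 20.
The firm shuts down for any P below ¥20.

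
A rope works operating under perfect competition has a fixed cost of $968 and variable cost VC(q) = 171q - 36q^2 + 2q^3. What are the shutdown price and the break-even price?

Shutdown price = $9; break-even price = $105

AVC = 171 - 36q + 2q^2; minimized at q = 9, giving min AVC = $9. That is the shutdown price.
ATC = 968/q + 171 - 36q + 2q^2. Setting dATC/dq = −968/q^2 − 36 + 4q = 0 gives q = 11 (since 4·11^3 − 36·11^2 = 968).
min ATC = 968/11 + 171 − 36·11 + 2·11^2 = $105. That is the break-even price.
Between these two prices the firm operates at a loss; above $105 it earns a profit.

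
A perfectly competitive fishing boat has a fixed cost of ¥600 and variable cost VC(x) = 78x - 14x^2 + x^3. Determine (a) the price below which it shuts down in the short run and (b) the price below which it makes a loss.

AVC = 78 - 14x + x^2; minimized at x = 7, giving min AVC = ¥29. That is the shutdown price.
ATC = 600/x + 78 - 14x + x^2. Setting dATC/dx = −600/x^2 − 14 + 2x = 0 gives x = 10 (since 2·10^3 − 14·10^2 = 600).
min ATC = 600/10 + 78 − 14·10 + 10^2 = ¥98. That is the break-even price.
Between these two prices the firm operates at a loss; above ¥98 it earns a profit.

Shutdown price = ¥29; break-even price = ¥98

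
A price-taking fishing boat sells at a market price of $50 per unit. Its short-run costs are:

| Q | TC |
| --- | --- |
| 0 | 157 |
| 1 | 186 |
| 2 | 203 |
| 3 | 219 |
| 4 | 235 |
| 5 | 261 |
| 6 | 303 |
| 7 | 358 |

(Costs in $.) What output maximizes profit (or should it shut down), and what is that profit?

Q = 6; profit = -$3

Profit at each row (π = 50Q − TC): Q=0: -157; Q=1: -136; Q=2: -103; Q=3: -69; Q=4: -35; Q=5: -11; Q=6: -3; Q=7: -8.
Profit is maximized at Q = 6. AVC there is 146/6 = $24.33 ≤ P, so producing beats shutting down (which would give -$157).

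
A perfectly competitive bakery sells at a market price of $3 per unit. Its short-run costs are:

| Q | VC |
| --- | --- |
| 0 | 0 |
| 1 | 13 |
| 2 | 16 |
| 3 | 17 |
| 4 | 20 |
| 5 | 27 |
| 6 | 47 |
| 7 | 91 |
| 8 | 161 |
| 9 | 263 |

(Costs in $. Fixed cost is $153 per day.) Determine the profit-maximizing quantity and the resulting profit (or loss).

Tabulate TR − TC: Q=0: -153; Q=1: -163; Q=2: -163; Q=3: -161; Q=4: -161; Q=5: -165; Q=6: -182; Q=7: -223; Q=8: -290; Q=9: -389.
Profit is highest at Q = 0. Equivalently, the lowest AVC in the table is 20/4 ≈ $5 at Q = 4, and P = $3 falls below it — price never covers variable cost, so the firm shuts down and loses only its fixed cost.

Q = 0 (shut down); profit = -$153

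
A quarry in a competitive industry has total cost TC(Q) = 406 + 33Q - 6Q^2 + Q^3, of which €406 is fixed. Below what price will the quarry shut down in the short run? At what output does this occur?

€24 per unit, at Q = 3

The firm shuts down when price falls below the minimum of average variable cost. AVC = VC/Q = 33 - 6Q + Q^2.
At the minimum of AVC, MC = AVC. MC = 33 - 12Q + 3Q^2; setting MC = AVC gives 2Q^2 - 6Q = 0, so Q = 3. min AVC = 24.
For P < €24 the firm produces nothing.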